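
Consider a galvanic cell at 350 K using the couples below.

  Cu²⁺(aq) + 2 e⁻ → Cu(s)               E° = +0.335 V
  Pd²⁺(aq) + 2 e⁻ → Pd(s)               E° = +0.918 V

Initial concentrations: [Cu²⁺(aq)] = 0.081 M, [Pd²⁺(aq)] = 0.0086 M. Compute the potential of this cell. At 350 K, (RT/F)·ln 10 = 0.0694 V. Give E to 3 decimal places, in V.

The Pd²⁺/Pd couple has the more positive E°, so it is the cathode; Cu²⁺/Cu is the anode.
The standard potential is +0.918 − (+0.335) = +0.583 V and the balanced reaction transfers n = 2 electrons.
Balancing gives Pd²⁺(aq) + Cu(s) → Pd(s) + Cu²⁺(aq); hence Q = [Cu²⁺(aq)] / [Pd²⁺(aq)] = 9.42 (log Q = 0.974).
Applying E = E° − (RT ln10/nF)·log Q gives +0.583 − (0.0694/2)(0.974) = +0.549 V.

+0.549 V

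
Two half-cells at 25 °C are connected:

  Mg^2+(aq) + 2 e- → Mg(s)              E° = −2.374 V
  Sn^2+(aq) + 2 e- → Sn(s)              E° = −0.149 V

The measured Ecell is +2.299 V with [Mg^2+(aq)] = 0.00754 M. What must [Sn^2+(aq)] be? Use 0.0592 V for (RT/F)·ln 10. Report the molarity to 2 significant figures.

With Sn²⁺/Sn at the cathode and Mg²⁺/Mg at the anode, E°cell = −0.149 − (−2.374) = +2.225 V (n = 2).
Since E = E° − (0.0592/n)·log Q, log Q = n(E° − E)/0.0592 = −2.500.
For Sn^2+(aq) + Mg(s) → Sn(s) + Mg^2+(aq), the reaction quotient is Q = [Mg^2+(aq)] / [Sn^2+(aq)].
Substituting the known concentrations and solving, log [Sn^2+(aq)] = 0.377 and [Sn^2+(aq)] = 2.4 M.

2.4 M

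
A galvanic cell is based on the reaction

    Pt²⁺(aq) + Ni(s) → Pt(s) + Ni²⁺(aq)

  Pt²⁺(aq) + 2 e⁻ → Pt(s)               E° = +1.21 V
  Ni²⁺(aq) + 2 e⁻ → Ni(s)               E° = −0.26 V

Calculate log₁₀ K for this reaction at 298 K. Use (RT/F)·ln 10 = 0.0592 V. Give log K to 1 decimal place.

log K = 49.7

The Pt²⁺/Pt couple is reduced (cathode); E°cell = +1.21 − (−0.26) = +1.47 V with n = 2.
At equilibrium E = 0, so log K = nE°cell / 0.0592 = (2)(+1.47) / 0.0592 = 49.7.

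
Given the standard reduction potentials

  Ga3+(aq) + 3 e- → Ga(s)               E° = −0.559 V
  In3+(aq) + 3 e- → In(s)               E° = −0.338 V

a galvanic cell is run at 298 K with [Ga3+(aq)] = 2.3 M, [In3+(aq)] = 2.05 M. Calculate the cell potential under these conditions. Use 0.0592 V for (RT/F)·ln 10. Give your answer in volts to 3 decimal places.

+0.220 V

The In³⁺/In couple has the more positive E°, so it is the cathode; Ga³⁺/Ga is the anode.
E°cell = −0.338 − (−0.559) = +0.221 V, with n = 3 electrons transferred.
Balancing gives In3+(aq) + Ga(s) → In(s) + Ga3+(aq); hence Q = [Ga3+(aq)] / [In3+(aq)] = 1.12 (log Q = 0.050).
By the Nernst equation, E = +0.221 − (0.0592/3)·(0.050) = +0.220 V.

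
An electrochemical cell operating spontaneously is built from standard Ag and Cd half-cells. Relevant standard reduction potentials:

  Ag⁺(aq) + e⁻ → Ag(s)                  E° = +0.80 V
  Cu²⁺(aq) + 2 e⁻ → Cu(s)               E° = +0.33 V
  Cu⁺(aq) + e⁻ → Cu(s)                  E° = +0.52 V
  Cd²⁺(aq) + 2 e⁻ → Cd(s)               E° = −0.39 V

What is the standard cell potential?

+1.19 V

Of the two couples in this cell, the one with the more positive reduction potential is reduced at the cathode: here that is Ag⁺/Ag (+0.80 V); Cd²⁺/Cd (−0.39 V) is the anode.
E°cell = E°(cathode) − E°(anode) = +0.80 − (−0.39) = +1.19 V.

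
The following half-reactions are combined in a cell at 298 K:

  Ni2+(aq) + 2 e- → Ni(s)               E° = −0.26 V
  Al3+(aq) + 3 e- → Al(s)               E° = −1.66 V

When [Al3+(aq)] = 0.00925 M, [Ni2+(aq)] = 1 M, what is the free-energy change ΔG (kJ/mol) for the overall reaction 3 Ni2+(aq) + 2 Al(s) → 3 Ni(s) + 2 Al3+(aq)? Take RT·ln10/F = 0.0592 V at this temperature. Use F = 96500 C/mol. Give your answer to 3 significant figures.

With Ni²⁺/Ni reduced at the cathode, E°cell = −0.26 − (−1.66) = +1.40 V and n = 6.
Q = [Al3+(aq)]^2 / [Ni2+(aq)]^3 = 8.56×10^−5, so log Q = −4.068 and E = +1.40 − (0.0592/6)(−4.068) = +1.4401 V.
Finally ΔG = −nFE = −(6)(96500 C/mol)(+1.4401 V) = −834 kJ/mol.

−834 kJ/mol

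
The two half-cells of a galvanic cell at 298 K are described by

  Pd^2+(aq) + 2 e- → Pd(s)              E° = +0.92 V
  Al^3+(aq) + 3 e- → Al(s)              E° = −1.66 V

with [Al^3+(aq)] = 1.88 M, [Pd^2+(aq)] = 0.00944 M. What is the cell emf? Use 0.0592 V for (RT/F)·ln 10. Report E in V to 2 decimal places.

Since E°(Pd²⁺/Pd) > E°(Al³⁺/Al), Pd²⁺/Pd serves as the cathode.
The standard potential is +0.92 − (−1.66) = +2.58 V and the balanced reaction transfers n = 6 electrons.
For the overall reaction 3 Pd^2+(aq) + 2 Al(s) → 3 Pd(s) + 2 Al^3+(aq), Q = [Al^3+(aq)]^2 / [Pd^2+(aq)]^3 = 4.2×10^6, giving log Q = 6.623.
By the Nernst equation, E = +2.58 − (0.0592/6)·(6.623) = +2.51 V.

+2.51 V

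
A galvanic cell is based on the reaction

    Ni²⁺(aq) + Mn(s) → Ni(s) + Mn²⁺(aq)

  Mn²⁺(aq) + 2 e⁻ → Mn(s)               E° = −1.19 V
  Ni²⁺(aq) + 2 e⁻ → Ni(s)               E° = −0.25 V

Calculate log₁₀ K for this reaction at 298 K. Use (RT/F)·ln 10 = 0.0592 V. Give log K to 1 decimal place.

The Ni²⁺/Ni couple is reduced (cathode); E°cell = −0.25 − (−1.19) = +0.94 V with n = 2.
At equilibrium E = 0, so log K = nE°cell / 0.0592 = (2)(+0.94) / 0.0592 = 31.8.

log K = 31.8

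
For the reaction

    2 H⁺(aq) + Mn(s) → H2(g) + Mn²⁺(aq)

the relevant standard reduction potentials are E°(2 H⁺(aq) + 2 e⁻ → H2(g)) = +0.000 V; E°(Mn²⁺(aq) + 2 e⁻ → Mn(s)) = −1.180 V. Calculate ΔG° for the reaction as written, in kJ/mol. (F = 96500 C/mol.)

In the reaction as written H⁺(aq) is reduced, so the 2H⁺/H₂ couple is the cathode and Mn²⁺/Mn is the anode.
E°cell = +0.000 − (−1.180) = +1.180 V; balancing electrons gives n = 2.
ΔG° = −nFE°cell = −(2)(96500)(+1.180) J/mol = −228 kJ/mol.

−228 kJ/mol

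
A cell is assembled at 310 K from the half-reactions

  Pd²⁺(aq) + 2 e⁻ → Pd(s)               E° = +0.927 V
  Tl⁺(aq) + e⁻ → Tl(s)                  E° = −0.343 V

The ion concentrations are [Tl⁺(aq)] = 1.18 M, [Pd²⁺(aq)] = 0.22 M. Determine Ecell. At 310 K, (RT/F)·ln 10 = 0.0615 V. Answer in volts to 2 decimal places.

+1.25 V

Since E°(Pd²⁺/Pd) > E°(Tl⁺/Tl), Pd²⁺/Pd serves as the cathode.
E°cell = E°cat − E°an = +0.927 − (−0.343) = +1.270 V; n = 2.
The balanced reaction is Pd²⁺(aq) + 2 Tl(s) → Pd(s) + 2 Tl⁺(aq), so Q = [Tl⁺(aq)]^2 / [Pd²⁺(aq)] = 6.33 and log Q = 0.801.
Applying E = E° − (RT ln10/nF)·log Q gives +1.270 − (0.0615/2)(0.801) = +1.25 V.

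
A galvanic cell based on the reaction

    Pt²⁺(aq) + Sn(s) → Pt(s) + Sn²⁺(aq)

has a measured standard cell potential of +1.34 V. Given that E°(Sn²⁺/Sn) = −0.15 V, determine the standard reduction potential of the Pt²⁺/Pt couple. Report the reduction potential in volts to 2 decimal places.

+1.19 V

In the reaction as written the Pt²⁺/Pt couple is reduced (cathode) and Sn²⁺/Sn is oxidized (anode), so E°cell = E°(Pt²⁺/Pt) − E°(Sn²⁺/Sn).
E°(Pt²⁺/Pt) = E°cell + E°(anode) = +1.34 + (−0.15) = +1.19 V.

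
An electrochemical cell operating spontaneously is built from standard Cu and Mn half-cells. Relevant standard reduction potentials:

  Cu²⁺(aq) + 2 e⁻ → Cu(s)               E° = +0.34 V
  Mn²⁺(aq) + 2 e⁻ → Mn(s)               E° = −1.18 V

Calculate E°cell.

Of the two couples in this cell, the one with the more positive reduction potential is reduced at the cathode: here that is Cu²⁺/Cu (+0.34 V); Mn²⁺/Mn (−1.18 V) is the anode.
E°cell = E°(cathode) − E°(anode) = +0.34 − (−1.18) = +1.52 V.

+1.52 V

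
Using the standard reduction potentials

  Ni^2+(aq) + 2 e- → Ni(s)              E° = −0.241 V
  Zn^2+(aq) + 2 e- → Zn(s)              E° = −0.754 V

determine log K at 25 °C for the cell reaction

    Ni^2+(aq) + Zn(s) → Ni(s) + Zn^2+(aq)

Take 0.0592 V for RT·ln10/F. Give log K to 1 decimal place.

log K = 17.3

The Ni²⁺/Ni couple is reduced (cathode); E°cell = −0.241 − (−0.754) = +0.513 V with n = 2.
At equilibrium E = 0, so log K = nE°cell / 0.0592 = (2)(+0.513) / 0.0592 = 17.3.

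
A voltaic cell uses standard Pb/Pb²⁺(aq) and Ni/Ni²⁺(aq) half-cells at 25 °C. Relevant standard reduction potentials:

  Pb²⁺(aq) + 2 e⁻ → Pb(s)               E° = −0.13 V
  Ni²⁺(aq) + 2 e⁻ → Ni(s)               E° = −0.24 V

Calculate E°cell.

+0.11 V

Of the two couples in this cell, the one with the more positive reduction potential is reduced at the cathode: here that is Pb²⁺/Pb (−0.13 V); Ni²⁺/Ni (−0.24 V) is the anode.
E°cell = E°(cathode) − E°(anode) = −0.13 − (−0.24) = +0.11 V.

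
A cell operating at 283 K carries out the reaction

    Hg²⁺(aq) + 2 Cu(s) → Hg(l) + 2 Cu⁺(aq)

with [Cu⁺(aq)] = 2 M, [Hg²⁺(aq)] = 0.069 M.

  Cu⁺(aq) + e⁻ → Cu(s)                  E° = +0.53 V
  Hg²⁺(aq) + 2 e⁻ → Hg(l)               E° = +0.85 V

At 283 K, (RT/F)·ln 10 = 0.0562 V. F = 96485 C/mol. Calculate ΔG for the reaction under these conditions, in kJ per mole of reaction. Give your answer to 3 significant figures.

−52.2 kJ/mol

E°cell = +0.85 − (+0.53) = +0.32 V; the balanced reaction transfers n = 2 electrons.
Q = [Cu⁺(aq)]^2 / [Hg²⁺(aq)] = 58, so log Q = 1.763 and E = +0.32 − (0.0562/2)(1.763) = +0.2705 V.
ΔG = −nFE = −(2)(96485)(+0.2705) J/mol = −52.2 kJ/mol.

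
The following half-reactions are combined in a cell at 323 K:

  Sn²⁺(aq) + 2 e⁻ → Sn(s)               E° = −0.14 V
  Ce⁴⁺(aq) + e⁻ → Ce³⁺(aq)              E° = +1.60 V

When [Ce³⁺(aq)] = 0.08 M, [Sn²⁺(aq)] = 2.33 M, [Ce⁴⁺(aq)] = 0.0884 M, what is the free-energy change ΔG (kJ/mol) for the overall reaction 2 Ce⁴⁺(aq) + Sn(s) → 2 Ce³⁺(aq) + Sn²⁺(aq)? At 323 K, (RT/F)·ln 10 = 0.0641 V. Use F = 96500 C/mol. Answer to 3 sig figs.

−334 kJ/mol

The standard cell potential is +1.60 − (−0.14) = +1.74 V, with n = 2 electrons in the balanced equation.
Q = ([Ce³⁺(aq)]^2·[Sn²⁺(aq)]) / [Ce⁴⁺(aq)]^2 = 1.91, so log Q = 0.281 and E = +1.74 − (0.0641/2)(0.281) = +1.7310 V.
Finally ΔG = −nFE = −(2)(96500 C/mol)(+1.7310 V) = −334 kJ/mol.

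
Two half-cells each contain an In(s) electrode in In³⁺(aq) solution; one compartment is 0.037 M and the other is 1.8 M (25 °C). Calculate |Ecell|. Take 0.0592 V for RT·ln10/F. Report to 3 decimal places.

For a concentration cell E°cell = 0, since both electrodes use the same couple.
The compartment with the higher In³⁺(aq) concentration (1.8 M) acts as the cathode; ions are reduced there and produced at the dilute (0.037 M) anode.
With n = 3, Ecell = −(0.0592/3)·log([dilute]/[conc]) = −(0.0592/3)·log(0.037/1.8) = +0.033 V.

0.033 V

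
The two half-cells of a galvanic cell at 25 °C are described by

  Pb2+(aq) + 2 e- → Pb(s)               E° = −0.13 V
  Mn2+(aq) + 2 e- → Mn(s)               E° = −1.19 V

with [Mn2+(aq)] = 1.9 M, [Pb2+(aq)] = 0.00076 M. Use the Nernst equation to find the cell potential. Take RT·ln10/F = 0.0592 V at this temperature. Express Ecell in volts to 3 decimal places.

Pb²⁺/Pb is reduced (cathode, E° = −0.13 V) and Mn²⁺/Mn is oxidized (anode).
The standard potential is −0.13 − (−1.19) = +1.06 V and the balanced reaction transfers n = 2 electrons.
For the overall reaction Pb2+(aq) + Mn(s) → Pb(s) + Mn2+(aq), Q = [Mn2+(aq)] / [Pb2+(aq)] = 2.5×10^3, giving log Q = 3.398.
By the Nernst equation, E = +1.06 − (0.0592/2)·(3.398) = +0.959 V.

+0.959 V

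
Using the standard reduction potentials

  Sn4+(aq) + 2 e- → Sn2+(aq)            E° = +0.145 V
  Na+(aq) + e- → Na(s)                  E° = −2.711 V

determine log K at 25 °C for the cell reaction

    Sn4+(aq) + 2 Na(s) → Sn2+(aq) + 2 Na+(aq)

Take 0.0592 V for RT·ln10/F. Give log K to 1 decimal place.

log K = 96.5

The Sn⁴⁺/Sn²⁺ couple is reduced (cathode); E°cell = +0.145 − (−2.711) = +2.856 V with n = 2.
At equilibrium E = 0, so log K = nE°cell / 0.0592 = (2)(+2.856) / 0.0592 = 96.5.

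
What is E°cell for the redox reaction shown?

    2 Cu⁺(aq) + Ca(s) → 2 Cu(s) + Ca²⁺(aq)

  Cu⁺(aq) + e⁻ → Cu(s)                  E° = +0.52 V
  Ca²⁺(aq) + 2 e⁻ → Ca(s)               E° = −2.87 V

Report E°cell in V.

Cu⁺(aq) gains electrons, so the Cu⁺/Cu couple is the cathode; the Ca²⁺/Ca couple is the anode.
E°cell = E°(cathode) − E°(anode) = +0.52 − (−2.87) = +3.39 V.
The positive value indicates the reaction is spontaneous as written.

+3.39 V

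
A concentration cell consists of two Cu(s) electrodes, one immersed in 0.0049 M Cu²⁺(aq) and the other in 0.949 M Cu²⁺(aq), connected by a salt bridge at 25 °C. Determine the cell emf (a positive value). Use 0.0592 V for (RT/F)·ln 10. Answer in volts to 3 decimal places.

For a concentration cell E°cell = 0, since both electrodes use the same couple.
The compartment with the higher Cu²⁺(aq) concentration (0.949 M) acts as the cathode; ions are reduced there and produced at the dilute (0.0049 M) anode.
With n = 2, Ecell = −(0.0592/2)·log([dilute]/[conc]) = −(0.0592/2)·log(0.0049/0.949) = +0.068 V.

0.068 V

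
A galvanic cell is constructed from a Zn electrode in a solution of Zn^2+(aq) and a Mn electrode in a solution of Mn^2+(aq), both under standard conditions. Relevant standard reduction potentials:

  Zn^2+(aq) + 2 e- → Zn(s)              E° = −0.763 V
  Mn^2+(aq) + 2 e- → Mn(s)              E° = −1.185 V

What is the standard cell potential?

The Zn²⁺/Zn couple has the higher E°, so Zn ion is reduced (cathode) and Mn is oxidized (anode).
E°cell = E°(cathode) − E°(anode) = −0.763 − (−1.185) = +0.422 V.

+0.422 V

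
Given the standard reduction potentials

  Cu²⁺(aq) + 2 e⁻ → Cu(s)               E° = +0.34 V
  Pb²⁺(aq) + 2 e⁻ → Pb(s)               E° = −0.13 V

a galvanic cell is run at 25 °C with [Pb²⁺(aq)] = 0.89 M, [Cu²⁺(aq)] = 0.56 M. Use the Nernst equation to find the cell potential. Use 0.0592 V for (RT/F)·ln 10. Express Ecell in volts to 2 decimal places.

+0.46 V

Cu²⁺/Cu is reduced (cathode, E° = +0.34 V) and Pb²⁺/Pb is oxidized (anode).
E°cell = +0.34 − (−0.13) = +0.47 V, with n = 2 electrons transferred.
Balancing gives Cu²⁺(aq) + Pb(s) → Cu(s) + Pb²⁺(aq); hence Q = [Pb²⁺(aq)] / [Cu²⁺(aq)] = 1.59 (log Q = 0.201).
By the Nernst equation, E = +0.47 − (0.0592/2)·(0.201) = +0.46 V.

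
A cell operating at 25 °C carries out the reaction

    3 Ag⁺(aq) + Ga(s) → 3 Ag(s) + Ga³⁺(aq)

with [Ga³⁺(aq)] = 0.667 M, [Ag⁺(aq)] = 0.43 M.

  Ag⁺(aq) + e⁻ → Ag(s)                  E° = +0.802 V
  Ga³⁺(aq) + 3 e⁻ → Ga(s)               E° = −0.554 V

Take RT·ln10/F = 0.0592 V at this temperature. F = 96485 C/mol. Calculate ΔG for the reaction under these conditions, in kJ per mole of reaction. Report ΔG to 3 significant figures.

With Ag⁺/Ag reduced at the cathode, E°cell = +0.802 − (−0.554) = +1.356 V and n = 3.
The reaction quotient is [Ga³⁺(aq)] / [Ag⁺(aq)]^3 = 8.39; by Nernst, E = +1.356 − (0.0592/3)(0.924) = +1.3378 V.
ΔG = −nFE = −(3)(96485)(+1.3378) J/mol = −387 kJ/mol.

−387 kJ/mol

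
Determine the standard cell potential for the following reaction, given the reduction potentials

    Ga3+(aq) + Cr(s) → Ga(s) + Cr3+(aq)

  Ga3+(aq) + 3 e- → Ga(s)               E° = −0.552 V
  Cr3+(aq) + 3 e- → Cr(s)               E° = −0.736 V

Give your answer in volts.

+0.184 V

Ga3+(aq) gains electrons, so the Ga³⁺/Ga couple is the cathode; the Cr³⁺/Cr couple is the anode.
E°cell = E°(cathode) − E°(anode) = −0.552 − (−0.736) = +0.184 V.
The positive value indicates the reaction is spontaneous as written.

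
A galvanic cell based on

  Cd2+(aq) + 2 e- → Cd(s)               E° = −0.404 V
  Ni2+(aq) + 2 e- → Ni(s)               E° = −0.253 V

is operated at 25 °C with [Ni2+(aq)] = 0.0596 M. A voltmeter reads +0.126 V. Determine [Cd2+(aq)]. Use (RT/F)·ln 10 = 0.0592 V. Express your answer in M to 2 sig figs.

0.42 M

With Ni²⁺/Ni at the cathode and Cd²⁺/Cd at the anode, E°cell = −0.253 − (−0.404) = +0.151 V (n = 2).
Rearranging E = E° − (0.0592/n)·log Q gives log Q = 2(+0.151 − (+0.126))/0.0592 = 0.845.
Balancing electrons gives Ni2+(aq) + Cd(s) → Ni(s) + Cd2+(aq); thus Q = [Cd2+(aq)] / [Ni2+(aq)].
Substituting the known concentrations and solving, log [Cd2+(aq)] = −0.380 and [Cd2+(aq)] = 0.42 M.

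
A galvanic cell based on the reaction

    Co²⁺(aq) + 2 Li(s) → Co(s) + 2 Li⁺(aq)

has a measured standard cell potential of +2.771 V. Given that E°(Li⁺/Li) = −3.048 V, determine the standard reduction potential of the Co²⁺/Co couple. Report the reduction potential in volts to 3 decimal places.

In the reaction as written the Co²⁺/Co couple is reduced (cathode) and Li⁺/Li is oxidized (anode), so E°cell = E°(Co²⁺/Co) − E°(Li⁺/Li).
E°(Co²⁺/Co) = E°cell + E°(anode) = +2.771 + (−3.048) = −0.277 V.

−0.277 V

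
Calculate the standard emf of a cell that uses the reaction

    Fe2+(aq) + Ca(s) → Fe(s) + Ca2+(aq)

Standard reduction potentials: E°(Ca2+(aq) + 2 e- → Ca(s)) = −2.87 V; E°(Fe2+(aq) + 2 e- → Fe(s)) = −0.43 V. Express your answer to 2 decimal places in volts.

Fe2+(aq) gains electrons, so the Fe²⁺/Fe couple is the cathode; the Ca²⁺/Ca couple is the anode.
E°cell = E°(cathode) − E°(anode) = −0.43 − (−2.87) = +2.44 V.
The positive value indicates the reaction is spontaneous as written.

+2.44 V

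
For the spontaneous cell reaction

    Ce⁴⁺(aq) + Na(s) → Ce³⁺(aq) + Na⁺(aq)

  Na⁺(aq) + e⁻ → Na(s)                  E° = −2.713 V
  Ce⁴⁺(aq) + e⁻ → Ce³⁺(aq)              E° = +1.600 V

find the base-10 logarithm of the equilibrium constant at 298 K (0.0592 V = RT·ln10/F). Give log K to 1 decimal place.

The Ce⁴⁺/Ce³⁺ couple is reduced (cathode); E°cell = +1.600 − (−2.713) = +4.313 V with n = 1.
At equilibrium E = 0, so log K = nE°cell / 0.0592 = (1)(+4.313) / 0.0592 = 72.9.

log K = 72.9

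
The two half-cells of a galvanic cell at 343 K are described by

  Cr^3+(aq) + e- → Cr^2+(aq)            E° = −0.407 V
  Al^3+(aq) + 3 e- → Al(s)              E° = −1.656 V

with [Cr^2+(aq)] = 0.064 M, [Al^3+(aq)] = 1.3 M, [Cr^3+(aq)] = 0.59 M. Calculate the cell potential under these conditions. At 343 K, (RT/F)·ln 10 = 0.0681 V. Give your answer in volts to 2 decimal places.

Cr³⁺/Cr²⁺ is reduced (cathode, E° = −0.407 V) and Al³⁺/Al is oxidized (anode).
The standard potential is −0.407 − (−1.656) = +1.249 V and the balanced reaction transfers n = 3 electrons.
Balancing gives 3 Cr^3+(aq) + Al(s) → 3 Cr^2+(aq) + Al^3+(aq); hence Q = ([Cr^2+(aq)]^3·[Al^3+(aq)]) / [Cr^3+(aq)]^3 = 0.00166 (log Q = −2.780).
Applying E = E° − (RT ln10/nF)·log Q gives +1.249 − (0.0681/3)(−2.780) = +1.31 V.

+1.31 V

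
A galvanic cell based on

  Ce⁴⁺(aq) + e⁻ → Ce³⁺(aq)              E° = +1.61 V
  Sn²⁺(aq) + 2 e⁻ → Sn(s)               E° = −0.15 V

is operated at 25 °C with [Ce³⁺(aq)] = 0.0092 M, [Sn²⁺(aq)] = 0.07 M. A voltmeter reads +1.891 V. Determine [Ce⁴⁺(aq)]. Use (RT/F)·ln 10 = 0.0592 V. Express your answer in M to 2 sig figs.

0.40 M

With Ce⁴⁺/Ce³⁺ at the cathode and Sn²⁺/Sn at the anode, E°cell = +1.61 − (−0.15) = +1.76 V (n = 2).
From the Nernst equation, log Q = n(E° − E)/0.0592 = 2·(+1.76 − (+1.891))/0.0592 = −4.426.
Balancing electrons gives 2 Ce⁴⁺(aq) + Sn(s) → 2 Ce³⁺(aq) + Sn²⁺(aq); thus Q = ([Ce³⁺(aq)]^2·[Sn²⁺(aq)]) / [Ce⁴⁺(aq)]^2.
Solving for the unknown gives log [Ce⁴⁺(aq)] = −0.401, so [Ce⁴⁺(aq)] ≈ 0.40 M.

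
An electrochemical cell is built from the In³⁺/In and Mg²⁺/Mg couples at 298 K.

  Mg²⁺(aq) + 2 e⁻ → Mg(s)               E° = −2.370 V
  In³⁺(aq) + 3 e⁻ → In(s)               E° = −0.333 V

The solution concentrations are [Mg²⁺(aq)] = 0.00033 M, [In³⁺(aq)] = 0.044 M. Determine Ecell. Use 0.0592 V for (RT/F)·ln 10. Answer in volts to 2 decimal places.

+2.11 V

In³⁺/In is reduced (cathode, E° = −0.333 V) and Mg²⁺/Mg is oxidized (anode).
E°cell = −0.333 − (−2.370) = +2.037 V, with n = 6 electrons transferred.
For the overall reaction 2 In³⁺(aq) + 3 Mg(s) → 2 In(s) + 3 Mg²⁺(aq), Q = [Mg²⁺(aq)]^3 / [In³⁺(aq)]^2 = 1.86×10^−8, giving log Q = −7.731.
Applying E = E° − (RT ln10/nF)·log Q gives +2.037 − (0.0592/6)(−7.731) = +2.11 V.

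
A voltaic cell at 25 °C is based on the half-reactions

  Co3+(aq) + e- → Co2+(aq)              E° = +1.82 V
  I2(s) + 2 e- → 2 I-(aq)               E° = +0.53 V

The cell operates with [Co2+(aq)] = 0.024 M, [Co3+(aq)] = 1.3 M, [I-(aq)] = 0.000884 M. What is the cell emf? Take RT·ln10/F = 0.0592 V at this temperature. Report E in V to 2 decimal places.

The Co³⁺/Co²⁺ couple has the more positive E°, so it is the cathode; I₂/I⁻ is the anode.
The standard potential is +1.82 − (+0.53) = +1.29 V and the balanced reaction transfers n = 2 electrons.
For the overall reaction 2 Co3+(aq) + 2 I-(aq) → 2 Co2+(aq) + I2(s), Q = [Co2+(aq)]^2 / ([Co3+(aq)]^2·[I-(aq)]^2) = 436, giving log Q = 2.640.
Applying E = E° − (RT ln10/nF)·log Q gives +1.29 − (0.0592/2)(2.640) = +1.21 V.

+1.21 V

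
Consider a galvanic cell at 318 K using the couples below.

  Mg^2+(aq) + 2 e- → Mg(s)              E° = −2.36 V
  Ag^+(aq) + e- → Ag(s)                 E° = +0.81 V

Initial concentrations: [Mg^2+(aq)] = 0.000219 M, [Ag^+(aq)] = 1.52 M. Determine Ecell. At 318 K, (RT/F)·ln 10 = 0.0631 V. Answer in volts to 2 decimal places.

+3.30 V

The Ag⁺/Ag couple has the more positive E°, so it is the cathode; Mg²⁺/Mg is the anode.
The standard potential is +0.81 − (−2.36) = +3.17 V and the balanced reaction transfers n = 2 electrons.
The balanced reaction is 2 Ag^+(aq) + Mg(s) → 2 Ag(s) + Mg^2+(aq), so Q = [Mg^2+(aq)] / [Ag^+(aq)]^2 = 9.48×10^−5 and log Q = −4.023.
Applying E = E° − (RT ln10/nF)·log Q gives +3.17 − (0.0631/2)(−4.023) = +3.30 V.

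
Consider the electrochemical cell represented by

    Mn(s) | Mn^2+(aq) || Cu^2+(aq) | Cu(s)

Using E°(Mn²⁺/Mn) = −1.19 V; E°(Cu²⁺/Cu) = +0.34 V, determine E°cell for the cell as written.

+1.53 V

By convention the left-hand electrode in cell notation is the anode (oxidation) and the right-hand electrode is the cathode (reduction).
E°cell = E°(right) − E°(left) = +0.34 − (−1.19) = +1.53 V.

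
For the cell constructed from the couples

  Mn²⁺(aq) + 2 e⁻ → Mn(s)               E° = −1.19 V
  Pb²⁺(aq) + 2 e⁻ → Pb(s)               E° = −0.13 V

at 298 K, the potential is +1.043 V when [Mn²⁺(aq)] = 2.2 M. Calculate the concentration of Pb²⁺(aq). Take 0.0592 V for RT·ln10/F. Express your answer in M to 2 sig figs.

0.59 M

The Pb²⁺/Pb couple has the larger reduction potential, so it is the cathode: E°cell = −0.13 − (−1.19) = +1.06 V and n = 2.
Since E = E° − (0.0592/n)·log Q, log Q = n(E° − E)/0.0592 = 0.574.
Balancing electrons gives Pb²⁺(aq) + Mn(s) → Pb(s) + Mn²⁺(aq); thus Q = [Mn²⁺(aq)] / [Pb²⁺(aq)].
Substituting the known concentrations and solving, log [Pb²⁺(aq)] = −0.232 and [Pb²⁺(aq)] = 0.59 M.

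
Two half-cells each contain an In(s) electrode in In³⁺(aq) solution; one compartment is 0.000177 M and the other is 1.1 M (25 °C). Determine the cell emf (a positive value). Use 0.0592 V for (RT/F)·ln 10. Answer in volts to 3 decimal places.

For a concentration cell E°cell = 0, since both electrodes use the same couple.
The compartment with the higher In³⁺(aq) concentration (1.1 M) acts as the cathode; ions are reduced there and produced at the dilute (0.000177 M) anode.
With n = 3, Ecell = −(0.0592/3)·log([dilute]/[conc]) = −(0.0592/3)·log(0.000177/1.1) = +0.075 V.

0.075 V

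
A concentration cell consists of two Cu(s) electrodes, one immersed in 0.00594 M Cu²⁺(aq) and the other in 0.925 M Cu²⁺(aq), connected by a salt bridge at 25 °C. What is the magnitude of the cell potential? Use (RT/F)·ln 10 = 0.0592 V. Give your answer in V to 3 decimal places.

For a concentration cell E°cell = 0, since both electrodes use the same couple.
The compartment with the higher Cu²⁺(aq) concentration (0.925 M) acts as the cathode; ions are reduced there and produced at the dilute (0.00594 M) anode.
With n = 2, Ecell = −(0.0592/2)·log([dilute]/[conc]) = −(0.0592/2)·log(0.00594/0.925) = +0.065 V.

0.065 V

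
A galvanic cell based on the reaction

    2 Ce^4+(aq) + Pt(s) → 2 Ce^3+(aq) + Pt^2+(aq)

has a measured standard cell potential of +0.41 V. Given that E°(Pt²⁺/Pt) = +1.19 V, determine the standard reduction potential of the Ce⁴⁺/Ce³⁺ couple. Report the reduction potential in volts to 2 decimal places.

+1.60 V

In the reaction as written the Ce⁴⁺/Ce³⁺ couple is reduced (cathode) and Pt²⁺/Pt is oxidized (anode), so E°cell = E°(Ce⁴⁺/Ce³⁺) − E°(Pt²⁺/Pt).
E°(Ce⁴⁺/Ce³⁺) = E°cell + E°(anode) = +0.41 + (+1.19) = +1.60 V.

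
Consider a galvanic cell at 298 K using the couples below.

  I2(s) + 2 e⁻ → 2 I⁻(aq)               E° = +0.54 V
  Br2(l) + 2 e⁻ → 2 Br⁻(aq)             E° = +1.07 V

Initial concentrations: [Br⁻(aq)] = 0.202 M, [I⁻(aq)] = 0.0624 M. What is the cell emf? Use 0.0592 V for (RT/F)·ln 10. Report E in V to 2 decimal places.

Br₂/Br⁻ is reduced (cathode, E° = +1.07 V) and I₂/I⁻ is oxidized (anode).
E°cell = E°cat − E°an = +1.07 − (+0.54) = +0.53 V; n = 2.
Balancing gives Br2(l) + 2 I⁻(aq) → 2 Br⁻(aq) + I2(s); hence Q = [Br⁻(aq)]^2 / [I⁻(aq)]^2 = 10.5 (log Q = 1.020).
By the Nernst equation, E = +0.53 − (0.0592/2)·(1.020) = +0.50 V.

+0.50 V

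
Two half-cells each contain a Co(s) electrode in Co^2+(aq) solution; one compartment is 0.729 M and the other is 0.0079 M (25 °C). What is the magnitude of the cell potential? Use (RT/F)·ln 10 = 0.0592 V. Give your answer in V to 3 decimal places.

0.058 V

For a concentration cell E°cell = 0, since both electrodes use the same couple.
The compartment with the higher Co^2+(aq) concentration (0.729 M) acts as the cathode; ions are reduced there and produced at the dilute (0.0079 M) anode.
With n = 2, Ecell = −(0.0592/2)·log([dilute]/[conc]) = −(0.0592/2)·log(0.0079/0.729) = +0.058 V.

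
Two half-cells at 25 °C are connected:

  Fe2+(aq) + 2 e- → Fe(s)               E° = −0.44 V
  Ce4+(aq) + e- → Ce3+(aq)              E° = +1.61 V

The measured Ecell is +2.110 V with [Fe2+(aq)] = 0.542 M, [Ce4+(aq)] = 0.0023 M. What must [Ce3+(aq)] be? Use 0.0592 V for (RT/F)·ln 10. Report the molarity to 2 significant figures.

Ce⁴⁺/Ce³⁺ is the cathode (higher E°); E°cell = +1.61 − (−0.44) = +2.05 V with n = 2.
From the Nernst equation, log Q = n(E° − E)/0.0592 = 2·(+2.05 − (+2.110))/0.0592 = −2.027.
The balanced reaction is 2 Ce4+(aq) + Fe(s) → 2 Ce3+(aq) + Fe2+(aq), so Q = ([Ce3+(aq)]^2·[Fe2+(aq)]) / [Ce4+(aq)]^2.
Isolating [Ce3+(aq)] in Q = 10^{−2.027} yields log [Ce3+(aq)] = −3.519, i.e. 0.00030 M.

0.00030 M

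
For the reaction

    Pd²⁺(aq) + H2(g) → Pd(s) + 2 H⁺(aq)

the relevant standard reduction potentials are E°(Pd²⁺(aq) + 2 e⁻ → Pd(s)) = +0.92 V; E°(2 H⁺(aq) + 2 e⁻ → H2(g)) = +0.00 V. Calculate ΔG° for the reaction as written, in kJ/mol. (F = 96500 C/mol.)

−178 kJ/mol

In the reaction as written Pd²⁺(aq) is reduced, so the Pd²⁺/Pd couple is the cathode and 2H⁺/H₂ is the anode.
E°cell = +0.92 − (+0.00) = +0.92 V; balancing electrons gives n = 2.
ΔG° = −nFE°cell = −(2)(96500)(+0.92) J/mol = −178 kJ/mol.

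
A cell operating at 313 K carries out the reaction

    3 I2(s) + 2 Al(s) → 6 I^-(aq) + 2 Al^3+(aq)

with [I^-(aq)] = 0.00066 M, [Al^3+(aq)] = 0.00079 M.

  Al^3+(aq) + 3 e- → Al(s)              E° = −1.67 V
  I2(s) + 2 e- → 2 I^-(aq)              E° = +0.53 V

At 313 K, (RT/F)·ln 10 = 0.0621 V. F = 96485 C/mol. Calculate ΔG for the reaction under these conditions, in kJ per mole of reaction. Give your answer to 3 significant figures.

−1430 kJ/mol

The standard cell potential is +0.53 − (−1.67) = +2.20 V, with n = 6 electrons in the balanced equation.
Q = [I^-(aq)]^6·[Al^3+(aq)]^2 = 5.16×10^−26, so log Q = −25.287 and E = +2.20 − (0.0621/6)(−25.287) = +2.4617 V.
Finally ΔG = −nFE = −(6)(96485 C/mol)(+2.4617 V) = −1430 kJ/mol.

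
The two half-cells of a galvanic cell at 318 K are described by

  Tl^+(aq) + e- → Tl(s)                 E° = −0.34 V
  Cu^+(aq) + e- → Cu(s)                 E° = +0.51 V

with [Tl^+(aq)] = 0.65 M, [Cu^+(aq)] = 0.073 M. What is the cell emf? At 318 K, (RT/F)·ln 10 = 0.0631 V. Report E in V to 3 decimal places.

+0.790 V

Cu⁺/Cu is reduced (cathode, E° = +0.51 V) and Tl⁺/Tl is oxidized (anode).
E°cell = E°cat − E°an = +0.51 − (−0.34) = +0.85 V; n = 1.
The balanced reaction is Cu^+(aq) + Tl(s) → Cu(s) + Tl^+(aq), so Q = [Tl^+(aq)] / [Cu^+(aq)] = 8.9 and log Q = 0.950.
E = E° − (0.0631/n)·log Q = +0.85 − (0.0631/1)(0.950) = +0.790 V.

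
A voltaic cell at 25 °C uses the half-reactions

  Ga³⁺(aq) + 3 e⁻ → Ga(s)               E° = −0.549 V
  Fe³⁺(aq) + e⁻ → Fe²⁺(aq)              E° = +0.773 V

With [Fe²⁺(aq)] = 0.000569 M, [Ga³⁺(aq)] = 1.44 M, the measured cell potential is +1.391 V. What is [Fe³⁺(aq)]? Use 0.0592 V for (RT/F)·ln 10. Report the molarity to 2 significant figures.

The Fe³⁺/Fe²⁺ couple has the larger reduction potential, so it is the cathode: E°cell = +0.773 − (−0.549) = +1.322 V and n = 3.
Since E = E° − (0.0592/n)·log Q, log Q = n(E° − E)/0.0592 = −3.497.
Balancing electrons gives 3 Fe³⁺(aq) + Ga(s) → 3 Fe²⁺(aq) + Ga³⁺(aq); thus Q = ([Fe²⁺(aq)]^3·[Ga³⁺(aq)]) / [Fe³⁺(aq)]^3.
Solving for the unknown gives log [Fe³⁺(aq)] = −2.026, so [Fe³⁺(aq)] ≈ 0.0094 M.

0.0094 M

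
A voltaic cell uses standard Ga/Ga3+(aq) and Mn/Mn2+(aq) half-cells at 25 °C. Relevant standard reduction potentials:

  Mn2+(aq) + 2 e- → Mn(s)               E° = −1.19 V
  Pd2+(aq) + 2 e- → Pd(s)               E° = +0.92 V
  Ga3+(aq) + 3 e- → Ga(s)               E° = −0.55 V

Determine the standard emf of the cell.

Of the two couples in this cell, the one with the more positive reduction potential is reduced at the cathode: here that is Ga³⁺/Ga (−0.55 V); Mn²⁺/Mn (−1.19 V) is the anode.
E°cell = E°(cathode) − E°(anode) = −0.55 − (−1.19) = +0.64 V.

+0.64 V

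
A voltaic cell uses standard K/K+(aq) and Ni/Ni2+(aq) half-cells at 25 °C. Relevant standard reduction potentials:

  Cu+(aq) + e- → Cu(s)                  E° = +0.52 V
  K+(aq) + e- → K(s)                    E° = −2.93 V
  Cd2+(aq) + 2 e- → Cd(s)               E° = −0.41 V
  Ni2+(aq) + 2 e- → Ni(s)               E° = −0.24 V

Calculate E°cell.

+2.69 V

The Ni²⁺/Ni couple has the higher E°, so Ni ion is reduced (cathode) and K is oxidized (anode).
E°cell = E°(cathode) − E°(anode) = −0.24 − (−2.93) = +2.69 V.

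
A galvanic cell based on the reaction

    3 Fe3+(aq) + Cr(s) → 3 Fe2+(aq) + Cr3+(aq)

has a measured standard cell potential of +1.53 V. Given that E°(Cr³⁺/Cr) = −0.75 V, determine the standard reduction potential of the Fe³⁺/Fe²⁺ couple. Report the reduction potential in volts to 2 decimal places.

+0.78 V

In the reaction as written the Fe³⁺/Fe²⁺ couple is reduced (cathode) and Cr³⁺/Cr is oxidized (anode), so E°cell = E°(Fe³⁺/Fe²⁺) − E°(Cr³⁺/Cr).
E°(Fe³⁺/Fe²⁺) = E°cell + E°(anode) = +1.53 + (−0.75) = +0.78 V.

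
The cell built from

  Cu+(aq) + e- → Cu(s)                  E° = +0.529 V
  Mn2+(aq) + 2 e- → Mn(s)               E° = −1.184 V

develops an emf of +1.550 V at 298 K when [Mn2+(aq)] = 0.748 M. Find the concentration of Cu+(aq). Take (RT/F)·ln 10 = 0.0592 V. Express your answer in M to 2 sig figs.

0.0015 M

With Cu⁺/Cu at the cathode and Mn²⁺/Mn at the anode, E°cell = +0.529 − (−1.184) = +1.713 V (n = 2).
Since E = E° − (0.0592/n)·log Q, log Q = n(E° − E)/0.0592 = 5.507.
Balancing electrons gives 2 Cu+(aq) + Mn(s) → 2 Cu(s) + Mn2+(aq); thus Q = [Mn2+(aq)] / [Cu+(aq)]^2.
Solving for the unknown gives log [Cu+(aq)] = −2.817, so [Cu+(aq)] ≈ 0.0015 M.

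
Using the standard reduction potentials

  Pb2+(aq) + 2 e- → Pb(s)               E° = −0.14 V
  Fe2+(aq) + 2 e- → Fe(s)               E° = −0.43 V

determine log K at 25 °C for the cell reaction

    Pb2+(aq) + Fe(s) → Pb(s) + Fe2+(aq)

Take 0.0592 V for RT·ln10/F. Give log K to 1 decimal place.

The Pb²⁺/Pb couple is reduced (cathode); E°cell = −0.14 − (−0.43) = +0.29 V with n = 2.
At equilibrium E = 0, so log K = nE°cell / 0.0592 = (2)(+0.29) / 0.0592 = 9.8.

log K = 9.8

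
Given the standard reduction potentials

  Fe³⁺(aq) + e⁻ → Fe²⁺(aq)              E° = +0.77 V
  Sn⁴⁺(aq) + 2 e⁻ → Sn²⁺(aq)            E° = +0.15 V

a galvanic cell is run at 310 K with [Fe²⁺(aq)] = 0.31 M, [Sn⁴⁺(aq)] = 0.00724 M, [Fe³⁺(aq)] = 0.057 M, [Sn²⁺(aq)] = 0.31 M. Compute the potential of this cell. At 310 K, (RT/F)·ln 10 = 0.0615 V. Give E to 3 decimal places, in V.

Fe³⁺/Fe²⁺ is reduced (cathode, E° = +0.77 V) and Sn⁴⁺/Sn²⁺ is oxidized (anode).
E°cell = +0.77 − (+0.15) = +0.62 V, with n = 2 electrons transferred.
The balanced reaction is 2 Fe³⁺(aq) + Sn²⁺(aq) → 2 Fe²⁺(aq) + Sn⁴⁺(aq), so Q = ([Fe²⁺(aq)]^2·[Sn⁴⁺(aq)]) / ([Fe³⁺(aq)]^2·[Sn²⁺(aq)]) = 0.691 and log Q = −0.161.
By the Nernst equation, E = +0.62 − (0.0615/2)·(−0.161) = +0.625 V.

+0.625 V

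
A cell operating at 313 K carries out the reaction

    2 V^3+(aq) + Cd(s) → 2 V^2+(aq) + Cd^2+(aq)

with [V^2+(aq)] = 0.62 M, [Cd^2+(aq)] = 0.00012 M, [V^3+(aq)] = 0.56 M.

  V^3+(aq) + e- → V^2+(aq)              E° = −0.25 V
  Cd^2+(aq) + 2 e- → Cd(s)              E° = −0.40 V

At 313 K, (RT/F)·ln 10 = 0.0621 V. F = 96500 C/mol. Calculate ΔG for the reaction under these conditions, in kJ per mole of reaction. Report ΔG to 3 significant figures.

The standard cell potential is −0.25 − (−0.40) = +0.15 V, with n = 2 electrons in the balanced equation.
Q = ([V^2+(aq)]^2·[Cd^2+(aq)]) / [V^3+(aq)]^2 = 0.000147, so log Q = −3.832 and E = +0.15 − (0.0621/2)(−3.832) = +0.2690 V.
Then ΔG = −nFE = −2 × 96500 × +0.2690 J/mol = −51.9 kJ/mol.

−51.9 kJ/mol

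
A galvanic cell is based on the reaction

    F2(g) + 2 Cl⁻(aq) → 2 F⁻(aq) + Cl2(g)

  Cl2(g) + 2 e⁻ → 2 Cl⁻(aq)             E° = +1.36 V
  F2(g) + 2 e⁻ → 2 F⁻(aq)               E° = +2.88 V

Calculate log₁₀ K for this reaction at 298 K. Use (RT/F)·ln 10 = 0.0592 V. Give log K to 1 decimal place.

The F₂/F⁻ couple is reduced (cathode); E°cell = +2.88 − (+1.36) = +1.52 V with n = 2.
At equilibrium E = 0, so log K = nE°cell / 0.0592 = (2)(+1.52) / 0.0592 = 51.4.

log K = 51.4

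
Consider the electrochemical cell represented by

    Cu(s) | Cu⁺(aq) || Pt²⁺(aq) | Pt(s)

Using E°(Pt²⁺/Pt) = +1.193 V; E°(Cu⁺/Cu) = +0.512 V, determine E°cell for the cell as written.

+0.681 V

By convention the left-hand electrode in cell notation is the anode (oxidation) and the right-hand electrode is the cathode (reduction).
E°cell = E°(right) − E°(left) = +1.193 − (+0.512) = +0.681 V.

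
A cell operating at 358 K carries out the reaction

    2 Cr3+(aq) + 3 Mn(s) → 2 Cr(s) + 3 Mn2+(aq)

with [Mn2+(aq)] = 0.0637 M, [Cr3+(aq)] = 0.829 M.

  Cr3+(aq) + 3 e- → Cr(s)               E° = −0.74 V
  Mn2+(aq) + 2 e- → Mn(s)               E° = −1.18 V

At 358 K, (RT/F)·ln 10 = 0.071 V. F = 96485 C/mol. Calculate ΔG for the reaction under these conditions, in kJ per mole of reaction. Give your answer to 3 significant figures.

The standard cell potential is −0.74 − (−1.18) = +0.44 V, with n = 6 electrons in the balanced equation.
Here Q = [Mn2+(aq)]^3 / [Cr3+(aq)]^2 = 0.000376 (log Q = −3.425), giving E = +0.44 − (0.071/6)·(−3.425) = +0.4805 V.
ΔG = −nFE = −(6)(96485)(+0.4805) J/mol = −278 kJ/mol.

−278 kJ/mol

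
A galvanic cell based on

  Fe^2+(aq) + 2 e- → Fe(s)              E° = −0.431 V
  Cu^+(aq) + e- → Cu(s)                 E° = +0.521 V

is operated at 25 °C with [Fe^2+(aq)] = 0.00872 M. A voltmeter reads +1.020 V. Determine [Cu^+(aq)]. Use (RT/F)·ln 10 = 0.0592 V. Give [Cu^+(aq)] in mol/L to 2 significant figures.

The Cu⁺/Cu couple has the larger reduction potential, so it is the cathode: E°cell = +0.521 − (−0.431) = +0.952 V and n = 2.
From the Nernst equation, log Q = n(E° − E)/0.0592 = 2·(+0.952 − (+1.020))/0.0592 = −2.297.
Balancing electrons gives 2 Cu^+(aq) + Fe(s) → 2 Cu(s) + Fe^2+(aq); thus Q = [Fe^2+(aq)] / [Cu^+(aq)]^2.
Solving for the unknown gives log [Cu^+(aq)] = 0.119, so [Cu^+(aq)] ≈ 1.3 M.

1.3 M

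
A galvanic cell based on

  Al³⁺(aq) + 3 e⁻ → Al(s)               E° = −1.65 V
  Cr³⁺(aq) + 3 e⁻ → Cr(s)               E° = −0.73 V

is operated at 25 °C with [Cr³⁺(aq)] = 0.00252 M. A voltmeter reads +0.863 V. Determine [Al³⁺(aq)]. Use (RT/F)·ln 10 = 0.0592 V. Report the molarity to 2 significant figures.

1.9 M

Cr³⁺/Cr is the cathode (higher E°); E°cell = −0.73 − (−1.65) = +0.92 V with n = 3.
Rearranging E = E° − (0.0592/n)·log Q gives log Q = 3(+0.92 − (+0.863))/0.0592 = 2.889.
Balancing electrons gives Cr³⁺(aq) + Al(s) → Cr(s) + Al³⁺(aq); thus Q = [Al³⁺(aq)] / [Cr³⁺(aq)].
Solving for the unknown gives log [Al³⁺(aq)] = 0.290, so [Al³⁺(aq)] ≈ 1.9 M.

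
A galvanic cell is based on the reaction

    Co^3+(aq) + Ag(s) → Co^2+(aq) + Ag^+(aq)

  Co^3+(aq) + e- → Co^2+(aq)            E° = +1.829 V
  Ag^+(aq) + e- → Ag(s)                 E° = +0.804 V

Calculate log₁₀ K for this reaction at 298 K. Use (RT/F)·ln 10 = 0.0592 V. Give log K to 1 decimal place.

log K = 17.3

The Co³⁺/Co²⁺ couple is reduced (cathode); E°cell = +1.829 − (+0.804) = +1.025 V with n = 1.
At equilibrium E = 0, so log K = nE°cell / 0.0592 = (1)(+1.025) / 0.0592 = 17.3.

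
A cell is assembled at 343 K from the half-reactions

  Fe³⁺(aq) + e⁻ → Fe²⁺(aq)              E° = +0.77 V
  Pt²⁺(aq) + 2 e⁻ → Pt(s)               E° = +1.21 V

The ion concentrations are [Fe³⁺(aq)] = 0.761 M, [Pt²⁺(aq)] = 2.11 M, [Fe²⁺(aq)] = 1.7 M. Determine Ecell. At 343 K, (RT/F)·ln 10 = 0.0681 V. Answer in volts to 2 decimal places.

+0.47 V

The Pt²⁺/Pt couple has the more positive E°, so it is the cathode; Fe³⁺/Fe²⁺ is the anode.
The standard potential is +1.21 − (+0.77) = +0.44 V and the balanced reaction transfers n = 2 electrons.
Balancing gives Pt²⁺(aq) + 2 Fe²⁺(aq) → Pt(s) + 2 Fe³⁺(aq); hence Q = [Fe³⁺(aq)]^2 / ([Pt²⁺(aq)]·[Fe²⁺(aq)]^2) = 0.095 (log Q = −1.022).
By the Nernst equation, E = +0.44 − (0.0681/2)·(−1.022) = +0.47 V.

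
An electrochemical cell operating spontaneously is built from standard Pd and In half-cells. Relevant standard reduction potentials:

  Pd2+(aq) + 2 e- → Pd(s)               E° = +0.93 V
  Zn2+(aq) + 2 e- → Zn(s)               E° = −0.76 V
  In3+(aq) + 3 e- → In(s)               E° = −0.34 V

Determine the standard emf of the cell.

The Pd²⁺/Pd couple has the higher E°, so Pd ion is reduced (cathode) and In is oxidized (anode).
E°cell = E°(cathode) − E°(anode) = +0.93 − (−0.34) = +1.27 V.

+1.27 V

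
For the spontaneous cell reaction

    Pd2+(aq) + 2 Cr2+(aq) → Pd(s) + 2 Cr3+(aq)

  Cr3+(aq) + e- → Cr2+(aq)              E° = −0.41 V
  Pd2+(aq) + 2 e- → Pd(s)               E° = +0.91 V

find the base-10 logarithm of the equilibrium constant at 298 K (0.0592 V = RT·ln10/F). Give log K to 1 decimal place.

The Pd²⁺/Pd couple is reduced (cathode); E°cell = +0.91 − (−0.41) = +1.32 V with n = 2.
At equilibrium E = 0, so log K = nE°cell / 0.0592 = (2)(+1.32) / 0.0592 = 44.6.

log K = 44.6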